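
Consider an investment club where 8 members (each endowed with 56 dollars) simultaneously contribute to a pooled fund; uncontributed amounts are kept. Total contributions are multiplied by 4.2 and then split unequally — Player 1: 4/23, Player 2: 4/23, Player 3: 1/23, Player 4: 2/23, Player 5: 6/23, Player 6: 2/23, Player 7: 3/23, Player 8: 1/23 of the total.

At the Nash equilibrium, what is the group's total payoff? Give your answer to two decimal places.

627.20 dollars

A player with share s gets back 4.2·s per unit contributed, so full contribution is dominant for anyone with s > 1/4.2 = 0.2381 and zero contribution is dominant for anyone below.
Player 5 alone (share 6/23) is above the threshold, contributing 56; the remaining 7 contribute 0. Total contributed: 56.
The pooled fund pays out 4.2 × 56 = 235.20 in total (split across the unequal shares, but the aggregate is all that matters for the group sum).
The 7 free-riders keep 56 each, adding 392. Group total = 392 + 235.20 = 627.20.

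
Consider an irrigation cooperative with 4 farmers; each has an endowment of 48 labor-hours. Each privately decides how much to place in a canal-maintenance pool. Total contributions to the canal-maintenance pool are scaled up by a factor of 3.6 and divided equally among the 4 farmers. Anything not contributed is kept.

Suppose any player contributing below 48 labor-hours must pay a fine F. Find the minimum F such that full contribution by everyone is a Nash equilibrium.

Given the others contribute fully, the best deviation is to contribute 0 (any partial contribution still incurs the fine and gives up units whose private return 0.9000 is below 1).
Deviating from 48 to 0 saves 48 labor-hours but forfeits the deviator's share of the drop in the canal-maintenance pool: 3.6/4 × 48 = 43.20.
So the deviation gain is 48 − 43.20 = 4.80, and the fine must be at least 4.80 labor-hours to wipe it out.

4.80 labor-hours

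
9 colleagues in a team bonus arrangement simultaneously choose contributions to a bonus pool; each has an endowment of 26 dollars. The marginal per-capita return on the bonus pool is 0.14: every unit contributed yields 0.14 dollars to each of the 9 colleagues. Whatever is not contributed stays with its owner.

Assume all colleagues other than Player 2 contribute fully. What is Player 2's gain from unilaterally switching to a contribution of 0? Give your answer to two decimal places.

Switching from a contribution of 26 to 0 lets Player 2 keep an extra 26 dollars, but lowers the bonus pool by 26, which costs Player 2 their own share of that drop: 0.14 × 26 = 3.64.
Net gain = 26 − 3.64 = 22.36. The private return per contributed unit (0.14) is below 1, so free-riding is indeed the best response regardless of what the others do.

22.36 dollars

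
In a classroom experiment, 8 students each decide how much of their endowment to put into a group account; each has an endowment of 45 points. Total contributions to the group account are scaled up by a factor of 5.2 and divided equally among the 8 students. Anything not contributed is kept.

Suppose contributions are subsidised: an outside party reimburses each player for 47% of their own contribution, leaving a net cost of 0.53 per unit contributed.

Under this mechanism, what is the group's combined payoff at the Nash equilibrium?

2041.20 points

With the mechanism, a contributed unit returns (5.2/8) / 0.53 = 1.2264 per unit of net cost to the contributor — now above 1 — so contributing fully is weakly dominant for every player.
So the Nash equilibrium is full contribution by all 8; the group earns 8 × (45 × 0.47 + 5.2 × 45) = 2041.20.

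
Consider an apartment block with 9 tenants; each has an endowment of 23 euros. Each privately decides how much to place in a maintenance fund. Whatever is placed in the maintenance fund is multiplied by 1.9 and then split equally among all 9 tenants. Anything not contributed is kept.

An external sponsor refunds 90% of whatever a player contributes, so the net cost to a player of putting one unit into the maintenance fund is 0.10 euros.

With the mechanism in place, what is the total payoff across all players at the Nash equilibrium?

The effective private return per unit is now (1.9/9) / 0.10 = 2.1111 > 1, so every player's dominant strategy flips to full contribution.
At the Nash equilibrium everyone contributes 23. Group total payoff = 9 × (23 × 0.90 + 1.9 × 23) = 579.60.

579.60 euros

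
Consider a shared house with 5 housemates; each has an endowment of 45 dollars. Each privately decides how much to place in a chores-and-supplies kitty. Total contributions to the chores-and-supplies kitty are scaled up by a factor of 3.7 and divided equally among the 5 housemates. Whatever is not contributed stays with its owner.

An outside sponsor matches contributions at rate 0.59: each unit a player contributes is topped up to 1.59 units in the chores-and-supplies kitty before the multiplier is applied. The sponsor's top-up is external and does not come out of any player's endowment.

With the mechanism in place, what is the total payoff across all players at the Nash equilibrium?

With the mechanism, a contributed unit returns 3.7 × 1.59 / 5 = 1.1766 per unit of net cost to the contributor — now above 1 — so contributing fully is weakly dominant for every player.
At the Nash equilibrium everyone contributes 45. Group total payoff = 3.7 × 1.59 × 225 = 1323.68.

1323.68 dollars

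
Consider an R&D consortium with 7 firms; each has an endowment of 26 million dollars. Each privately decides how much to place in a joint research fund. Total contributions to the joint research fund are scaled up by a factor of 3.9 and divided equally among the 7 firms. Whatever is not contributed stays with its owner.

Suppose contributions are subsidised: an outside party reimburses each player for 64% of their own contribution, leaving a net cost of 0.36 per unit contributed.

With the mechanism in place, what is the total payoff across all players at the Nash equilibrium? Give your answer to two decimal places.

The effective private return per unit is now (3.9/7) / 0.36 = 1.5476 > 1, so every player's dominant strategy flips to full contribution.
So the Nash equilibrium is full contribution by all 7; the group earns 7 × (26 × 0.64 + 3.9 × 26) = 826.28.

826.28 million dollars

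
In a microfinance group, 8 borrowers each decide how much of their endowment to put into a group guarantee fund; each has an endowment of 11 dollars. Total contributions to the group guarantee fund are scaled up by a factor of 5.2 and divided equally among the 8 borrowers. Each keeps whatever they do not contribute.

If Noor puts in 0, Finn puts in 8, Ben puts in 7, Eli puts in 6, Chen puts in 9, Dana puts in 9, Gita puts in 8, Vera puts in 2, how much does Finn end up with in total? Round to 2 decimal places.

34.85 dollars

Total contributed: 0 + 8 + 7 + 6 + 9 + 9 + 8 + 2 = 49.
Each receives 5.2 × 49 / 8 = 31.85 from the group guarantee fund.
Finn keeps 11 − 8 = 3, so Finn's payoff is 3 + 31.85 = 34.85.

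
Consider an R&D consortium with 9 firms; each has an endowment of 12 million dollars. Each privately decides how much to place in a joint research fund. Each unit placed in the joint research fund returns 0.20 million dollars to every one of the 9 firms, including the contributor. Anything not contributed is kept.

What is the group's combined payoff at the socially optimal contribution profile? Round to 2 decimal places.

Each contributed unit returns 1.800 to the group as a whole (0.20 to each of 9 players), which exceeds 1, so the social optimum is full contribution: group total = 1.800 × 108 = 194.40.

194.40 million dollars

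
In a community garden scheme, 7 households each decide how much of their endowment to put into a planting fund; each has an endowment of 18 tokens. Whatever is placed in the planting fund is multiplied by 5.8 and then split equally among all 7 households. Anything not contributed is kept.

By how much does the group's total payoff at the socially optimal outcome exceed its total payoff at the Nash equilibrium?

604.80 tokens

Each contributed unit returns 5.8/7 = 0.8286 to its contributor — below 1 — so contributing 0 is dominant for every player. At the Nash equilibrium everyone keeps their 18, and the group total is 7 × 18 = 126.
Each contributed unit returns 5.800 to the group as a whole (0.8286 to each of 7 players), which exceeds 1, so the social optimum is full contribution: group total = 5.800 × 126 = 730.80.
Efficiency loss = 730.80 − 126 = 604.80.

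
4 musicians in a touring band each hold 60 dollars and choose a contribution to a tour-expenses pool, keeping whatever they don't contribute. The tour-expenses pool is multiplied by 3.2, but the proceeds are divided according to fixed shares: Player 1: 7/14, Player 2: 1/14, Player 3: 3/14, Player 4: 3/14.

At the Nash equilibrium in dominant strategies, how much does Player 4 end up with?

101.14 dollars

Player j's private return per contributed unit is 3.2 × (j's share). Contributing is weakly dominant for j when that share is at least 1/3.2 = 0.3125, and contributing 0 is dominant otherwise.
Player 1 alone (share 7/14) is above the threshold, contributing 60; the remaining 3 contribute 0. Total contributed: 60.
Player 4 keeps 60 and receives 3.2 × 60 × 3/14 = 41.14 from the tour-expenses pool, for a payoff of 101.14.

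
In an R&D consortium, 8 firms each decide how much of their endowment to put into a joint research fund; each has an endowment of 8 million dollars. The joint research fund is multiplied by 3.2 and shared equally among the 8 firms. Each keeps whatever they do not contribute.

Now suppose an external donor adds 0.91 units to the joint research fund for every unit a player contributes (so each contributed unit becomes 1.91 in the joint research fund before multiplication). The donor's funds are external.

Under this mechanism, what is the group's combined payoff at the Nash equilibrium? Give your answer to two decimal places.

64.00 million dollars

The effective private return is 3.2 × 1.91 / 8 = 0.7640, which is still under 1, so the mechanism doesn't change anyone's dominant strategy: zero contribution.
Everyone keeps their endowment and the group total is 8 × 8 = 64.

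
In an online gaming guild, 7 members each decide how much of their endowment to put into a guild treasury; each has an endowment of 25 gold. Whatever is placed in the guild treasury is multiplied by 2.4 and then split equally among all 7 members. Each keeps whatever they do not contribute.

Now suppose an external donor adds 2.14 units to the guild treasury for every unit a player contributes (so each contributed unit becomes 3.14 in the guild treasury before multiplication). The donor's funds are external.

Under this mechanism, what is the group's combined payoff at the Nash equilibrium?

1318.80 gold

Under the mechanism each unit contributed yields 2.4 × 3.14 / 7 = 1.0766 back to its contributor per unit of net cost, which exceeds 1, making full contribution the dominant choice for everyone.
So the Nash equilibrium is full contribution by all 7; the group earns 2.4 × 3.14 × 175 = 1318.80.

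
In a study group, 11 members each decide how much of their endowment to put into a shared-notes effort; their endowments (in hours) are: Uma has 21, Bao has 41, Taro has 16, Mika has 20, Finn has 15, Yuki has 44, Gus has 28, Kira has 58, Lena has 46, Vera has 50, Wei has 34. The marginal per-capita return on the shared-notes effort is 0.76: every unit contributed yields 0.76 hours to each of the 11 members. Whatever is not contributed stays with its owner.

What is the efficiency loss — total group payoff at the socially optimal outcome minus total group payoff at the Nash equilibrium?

2745.28 hours

The private return per contributed unit is 0.76 < 1 for everyone, so the Nash equilibrium is zero contribution and the group total is Σ E_j = 21 + 41 + 16 + 20 + 15 + 44 + 28 + 58 + 46 + 50 + 34 = 373.
Each contributed unit returns 8.360 to the group, so the social optimum is full contribution by everyone: group total = 8.360 × 373 = 3118.28.
Efficiency loss = (8.360 − 1) × 373 = 2745.28.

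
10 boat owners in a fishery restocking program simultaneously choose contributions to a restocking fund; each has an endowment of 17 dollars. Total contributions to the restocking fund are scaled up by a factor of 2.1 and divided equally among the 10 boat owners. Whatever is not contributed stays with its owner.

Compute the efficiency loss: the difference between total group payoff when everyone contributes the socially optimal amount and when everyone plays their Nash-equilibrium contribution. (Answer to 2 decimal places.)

187.00 dollars

Each contributed unit returns 2.1/10 = 0.2100 to its contributor — below 1 — so contributing 0 is dominant for every player. At the Nash equilibrium everyone keeps their 17, and the group total is 10 × 17 = 170.
Each contributed unit returns 2.100 to the group as a whole (0.2100 to each of 10 players), which exceeds 1, so the social optimum is full contribution: group total = 2.100 × 170 = 357.00.
Efficiency loss = 357.00 − 170 = 187.00.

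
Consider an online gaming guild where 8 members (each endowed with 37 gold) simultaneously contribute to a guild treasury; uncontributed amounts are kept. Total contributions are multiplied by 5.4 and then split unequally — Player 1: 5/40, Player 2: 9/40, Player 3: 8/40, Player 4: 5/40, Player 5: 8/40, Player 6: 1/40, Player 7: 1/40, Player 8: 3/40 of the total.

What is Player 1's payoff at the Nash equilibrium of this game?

Player j's private return per contributed unit is 5.4 × (j's share). Contributing is weakly dominant for j when that share is at least 1/5.4 = 0.1852, and contributing 0 is dominant otherwise.
Player 2, Player 3 and Player 5 clear that bar, contributing 37 each; the remaining 5 contribute 0. Total contributed: 111.
Player 1 keeps 37 and receives 5.4 × 111 × 5/40 = 74.93 from the guild treasury, for a payoff of 111.93.

111.93 gold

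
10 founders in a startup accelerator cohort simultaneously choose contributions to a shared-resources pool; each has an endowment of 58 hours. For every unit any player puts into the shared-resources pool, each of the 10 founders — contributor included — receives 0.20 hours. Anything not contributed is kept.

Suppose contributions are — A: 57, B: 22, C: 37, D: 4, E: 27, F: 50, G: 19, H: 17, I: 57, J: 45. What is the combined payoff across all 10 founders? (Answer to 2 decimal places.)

Total contributed: 57 + 22 + 37 + 4 + 27 + 50 + 19 + 17 + 57 + 45 = 335; total kept: 10 × 58 − 335 = 245.
The shared-resources pool pays out 0.20 × 10 × 335 = 670.00 in aggregate.
Group total = 245 + 670.00 = 915.00.

915.00 hours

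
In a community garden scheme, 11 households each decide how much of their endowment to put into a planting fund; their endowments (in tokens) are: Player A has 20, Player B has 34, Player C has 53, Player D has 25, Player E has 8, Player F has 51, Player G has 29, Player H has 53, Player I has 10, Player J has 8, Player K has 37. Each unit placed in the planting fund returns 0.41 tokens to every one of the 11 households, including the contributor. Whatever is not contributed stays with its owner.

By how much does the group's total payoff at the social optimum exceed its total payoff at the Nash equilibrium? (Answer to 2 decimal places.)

The private return per contributed unit is 0.41 < 1 for everyone, so the Nash equilibrium is zero contribution and the group total is Σ E_j = 20 + 34 + 53 + 25 + 8 + 51 + 29 + 53 + 10 + 8 + 37 = 328.
Each contributed unit returns 4.510 to the group, so the social optimum is full contribution by everyone: group total = 4.510 × 328 = 1479.28.
Efficiency loss = (4.510 − 1) × 328 = 1151.28.

1151.28 tokens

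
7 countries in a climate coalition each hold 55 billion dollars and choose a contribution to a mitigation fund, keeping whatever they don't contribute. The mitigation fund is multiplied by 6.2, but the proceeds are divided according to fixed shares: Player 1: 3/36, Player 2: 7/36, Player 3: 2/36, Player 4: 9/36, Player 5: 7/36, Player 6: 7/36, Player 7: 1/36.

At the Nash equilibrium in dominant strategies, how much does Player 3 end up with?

130.78 billion dollars

For player j, contributing a unit is worthwhile iff 6.2 × (j's share) ≥ 1, i.e. iff j's share is at least 0.1613.
The shares above 0.1613 belong to Player 2, Player 4, Player 5 and Player 6, contributing 55 each; the remaining 3 contribute 0. Total contributed: 220.
Player 3 keeps 55 and receives 6.2 × 220 × 2/36 = 75.78 from the mitigation fund, for a payoff of 130.78.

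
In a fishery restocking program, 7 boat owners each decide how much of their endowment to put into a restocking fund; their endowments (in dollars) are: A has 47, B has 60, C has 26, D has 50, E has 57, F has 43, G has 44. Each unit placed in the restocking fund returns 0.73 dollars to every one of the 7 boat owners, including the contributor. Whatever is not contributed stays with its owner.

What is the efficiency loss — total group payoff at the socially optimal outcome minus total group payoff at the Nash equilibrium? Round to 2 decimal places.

1343.97 dollars

The private return per contributed unit is 0.73 < 1 for everyone, so the Nash equilibrium is zero contribution and the group total is Σ E_j = 47 + 60 + 26 + 50 + 57 + 43 + 44 = 327.
Each contributed unit returns 5.110 to the group, so the social optimum is full contribution by everyone: group total = 5.110 × 327 = 1670.97.
Efficiency loss = (5.110 − 1) × 327 = 1343.97.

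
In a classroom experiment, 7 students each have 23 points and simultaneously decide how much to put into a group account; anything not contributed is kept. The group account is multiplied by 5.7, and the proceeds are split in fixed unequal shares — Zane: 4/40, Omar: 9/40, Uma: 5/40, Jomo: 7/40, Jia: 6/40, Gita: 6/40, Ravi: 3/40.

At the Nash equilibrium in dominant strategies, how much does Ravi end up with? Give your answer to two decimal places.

A player with share s gets back 5.7·s per unit contributed, so full contribution is dominant for anyone with s > 1/5.7 = 0.1754 and zero contribution is dominant for anyone below.
Omar alone (share 9/40) is above the threshold, contributing 23; the remaining 6 contribute 0. Total contributed: 23.
Ravi keeps 23 and receives 5.7 × 23 × 3/40 = 9.83 from the group account, for a payoff of 32.83.

32.83 points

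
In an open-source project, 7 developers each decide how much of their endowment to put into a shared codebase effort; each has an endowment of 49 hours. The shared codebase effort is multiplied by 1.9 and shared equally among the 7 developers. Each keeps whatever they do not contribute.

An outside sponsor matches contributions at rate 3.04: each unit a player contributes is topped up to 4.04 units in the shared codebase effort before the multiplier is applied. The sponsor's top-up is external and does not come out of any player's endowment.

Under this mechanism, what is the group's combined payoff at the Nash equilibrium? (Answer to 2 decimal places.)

The effective private return per unit is now 1.9 × 4.04 / 7 = 1.0966 > 1, so every player's dominant strategy flips to full contribution.
At the Nash equilibrium everyone contributes 49. Group total payoff = 1.9 × 4.04 × 343 = 2632.87.

2632.87 hours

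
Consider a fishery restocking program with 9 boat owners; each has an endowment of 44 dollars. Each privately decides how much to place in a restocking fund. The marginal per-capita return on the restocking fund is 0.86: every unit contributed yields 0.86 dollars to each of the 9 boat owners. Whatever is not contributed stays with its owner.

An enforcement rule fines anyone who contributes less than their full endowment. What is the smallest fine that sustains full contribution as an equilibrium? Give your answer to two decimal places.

6.16 dollars

Given the others contribute fully, the best deviation is to contribute 0 (any partial contribution still incurs the fine and gives up units whose private return 0.86 is below 1).
Deviating from 44 to 0 saves 44 dollars but forfeits the deviator's share of the drop in the restocking fund: 0.86 × 44 = 37.84.
So the deviation gain is 44 − 37.84 = 6.16, and the fine must be at least 6.16 dollars to wipe it out.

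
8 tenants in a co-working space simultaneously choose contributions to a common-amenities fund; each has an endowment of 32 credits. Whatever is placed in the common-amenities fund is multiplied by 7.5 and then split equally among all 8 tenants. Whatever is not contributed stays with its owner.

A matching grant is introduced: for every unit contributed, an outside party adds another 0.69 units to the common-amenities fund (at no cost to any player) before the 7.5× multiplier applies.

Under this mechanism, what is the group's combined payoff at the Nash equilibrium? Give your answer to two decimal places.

The effective private return per unit is now 7.5 × 1.69 / 8 = 1.5844 > 1, so every player's dominant strategy flips to full contribution.
So the Nash equilibrium is full contribution by all 8; the group earns 7.5 × 1.69 × 256 = 3244.80.

3244.80 credits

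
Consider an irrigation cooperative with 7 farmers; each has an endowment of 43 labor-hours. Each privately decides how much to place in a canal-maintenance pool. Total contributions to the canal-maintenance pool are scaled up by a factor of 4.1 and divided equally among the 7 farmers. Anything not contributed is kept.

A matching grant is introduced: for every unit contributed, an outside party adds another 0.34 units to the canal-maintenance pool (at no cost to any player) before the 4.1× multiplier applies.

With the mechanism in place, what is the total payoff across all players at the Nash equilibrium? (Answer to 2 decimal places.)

The effective private return is 4.1 × 1.34 / 7 = 0.7849, which is still under 1, so the mechanism doesn't change anyone's dominant strategy: zero contribution.
Everyone keeps their endowment and the group total is 7 × 43 = 301.

301.00 labor-hours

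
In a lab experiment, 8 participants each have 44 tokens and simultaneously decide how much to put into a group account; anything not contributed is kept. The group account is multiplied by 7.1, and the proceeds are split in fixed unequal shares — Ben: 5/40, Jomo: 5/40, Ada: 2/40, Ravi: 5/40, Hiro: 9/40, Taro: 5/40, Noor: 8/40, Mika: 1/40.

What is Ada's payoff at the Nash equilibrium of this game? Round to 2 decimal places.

Player j's private return per contributed unit is 7.1 × (j's share). Contributing is weakly dominant for j when that share is at least 1/7.1 = 0.1408, and contributing 0 is dominant otherwise.
Hiro and Noor clear that bar, contributing 44 each; the remaining 6 contribute 0. Total contributed: 88.
Ada keeps 44 and receives 7.1 × 88 × 2/40 = 31.24 from the group account, for a payoff of 75.24.

75.24 tokens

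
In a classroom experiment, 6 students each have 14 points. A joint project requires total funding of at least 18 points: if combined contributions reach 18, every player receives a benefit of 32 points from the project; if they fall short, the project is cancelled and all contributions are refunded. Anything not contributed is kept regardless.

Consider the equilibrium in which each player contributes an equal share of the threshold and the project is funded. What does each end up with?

43 points

Equal share of the threshold: 18/6 = 3.
At this profile no one gains by cutting their contribution: any cut drops the total below 18, the project is cancelled, contributions are refunded, and the deviator ends with 14, which is less than 14 − 3 + 32 = 43. Contributing more than 3 just wastes the excess. So contributing exactly 3 is a best response.
Each player's payoff: 14 − 3 + 32 = 43.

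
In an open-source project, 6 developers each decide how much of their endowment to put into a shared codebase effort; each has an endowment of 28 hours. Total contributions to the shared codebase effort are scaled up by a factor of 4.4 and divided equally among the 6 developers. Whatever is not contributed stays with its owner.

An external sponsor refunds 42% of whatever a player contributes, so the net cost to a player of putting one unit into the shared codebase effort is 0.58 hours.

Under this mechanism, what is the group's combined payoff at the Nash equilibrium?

With the mechanism, a contributed unit returns (4.4/6) / 0.58 = 1.2644 per unit of net cost to the contributor — now above 1 — so contributing fully is weakly dominant for every player.
So the Nash equilibrium is full contribution by all 6; the group earns 6 × (28 × 0.42 + 4.4 × 28) = 809.76.

809.76 hours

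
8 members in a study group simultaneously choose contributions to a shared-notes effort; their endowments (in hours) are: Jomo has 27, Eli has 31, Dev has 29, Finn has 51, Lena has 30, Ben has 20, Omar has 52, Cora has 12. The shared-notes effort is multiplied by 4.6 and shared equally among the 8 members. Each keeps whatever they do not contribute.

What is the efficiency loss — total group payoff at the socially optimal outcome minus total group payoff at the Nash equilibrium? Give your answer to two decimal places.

The private return per contributed unit is 4.6/8 = 0.5750 < 1 for every player regardless of endowment, so the Nash equilibrium is zero contribution and the group total is Σ E_j = 27 + 31 + 29 + 51 + 30 + 20 + 52 + 12 = 252.
Each contributed unit returns 4.600 to the group, so the social optimum is full contribution by everyone: group total = 4.600 × 252 = 1159.20.
Efficiency loss = (4.600 − 1) × 252 = 907.20.

907.20 hours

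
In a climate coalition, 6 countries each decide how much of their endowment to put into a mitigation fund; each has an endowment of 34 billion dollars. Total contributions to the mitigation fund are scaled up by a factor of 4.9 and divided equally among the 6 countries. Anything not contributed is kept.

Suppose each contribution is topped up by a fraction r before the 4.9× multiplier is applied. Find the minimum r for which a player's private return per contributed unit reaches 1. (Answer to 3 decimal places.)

0.224

With matching at rate r, one contributed unit becomes (1 + r) in the mitigation fund and returns 4.9 × (1 + r) / 6 to the contributor.
Setting this equal to 1: 1 + r = 6/4.9 = 1.2245.
So the minimum matching rate is r = 1.2245 − 1 = 0.224.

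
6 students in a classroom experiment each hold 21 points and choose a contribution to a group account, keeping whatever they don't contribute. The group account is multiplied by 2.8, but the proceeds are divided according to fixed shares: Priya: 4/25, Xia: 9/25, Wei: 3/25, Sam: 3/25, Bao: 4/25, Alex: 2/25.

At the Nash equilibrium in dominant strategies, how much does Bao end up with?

30.41 points

Each unit j contributes comes back to j as 2.8 × (j's share), so j prefers to contribute only if that share exceeds 1/2.8 = 0.3571; otherwise keeping the unit dominates.
The only share above 0.3571 is Xia's 9/25, contributing 21; the remaining 5 contribute 0. Total contributed: 21.
Bao keeps 21 and receives 2.8 × 21 × 4/25 = 9.41 from the group account, for a payoff of 30.41.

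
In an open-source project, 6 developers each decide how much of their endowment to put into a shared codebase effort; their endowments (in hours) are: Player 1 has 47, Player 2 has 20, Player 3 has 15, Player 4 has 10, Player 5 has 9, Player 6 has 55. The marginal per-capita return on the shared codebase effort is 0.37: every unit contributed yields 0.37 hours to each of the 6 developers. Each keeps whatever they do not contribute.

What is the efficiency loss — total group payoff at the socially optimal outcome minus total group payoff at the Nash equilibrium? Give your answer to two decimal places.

190.32 hours

The private return per contributed unit is 0.37 < 1 for everyone, so the Nash equilibrium is zero contribution and the group total is Σ E_j = 47 + 20 + 15 + 10 + 9 + 55 = 156.
Each contributed unit returns 2.220 to the group, so the social optimum is full contribution by everyone: group total = 2.220 × 156 = 346.32.
Efficiency loss = (2.220 − 1) × 156 = 190.32.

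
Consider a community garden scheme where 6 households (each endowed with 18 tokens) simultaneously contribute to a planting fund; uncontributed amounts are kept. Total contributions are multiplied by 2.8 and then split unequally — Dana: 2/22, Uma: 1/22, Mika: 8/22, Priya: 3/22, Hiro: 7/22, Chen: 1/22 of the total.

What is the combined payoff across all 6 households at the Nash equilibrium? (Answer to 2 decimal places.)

140.40 tokens

For player j, contributing a unit is worthwhile iff 2.8 × (j's share) ≥ 1, i.e. iff j's share is at least 0.3571.
The only share above 0.3571 is Mika's 8/22, contributing 18; the remaining 5 contribute 0. Total contributed: 18.
The planting fund pays out 2.8 × 18 = 50.40 in total (split across the unequal shares, but the aggregate is all that matters for the group sum).
The 5 free-riders keep 18 each, adding 90. Group total = 90 + 50.40 = 140.40.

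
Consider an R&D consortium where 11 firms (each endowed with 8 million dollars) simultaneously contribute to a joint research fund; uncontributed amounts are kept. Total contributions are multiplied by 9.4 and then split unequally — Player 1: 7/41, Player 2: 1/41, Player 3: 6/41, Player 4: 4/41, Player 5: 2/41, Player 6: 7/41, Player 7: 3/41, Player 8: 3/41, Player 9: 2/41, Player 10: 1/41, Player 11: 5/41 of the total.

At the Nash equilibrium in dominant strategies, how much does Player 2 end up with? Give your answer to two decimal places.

Each unit j contributes comes back to j as 9.4 × (j's share), so j prefers to contribute only if that share exceeds 1/9.4 = 0.1064; otherwise keeping the unit dominates.
Player 1, Player 3, Player 6 and Player 11 are above the threshold, contributing 8 each; the remaining 7 contribute 0. Total contributed: 32.
Player 2 keeps 8 and receives 9.4 × 32 × 1/41 = 7.34 from the joint research fund, for a payoff of 15.34.

15.34 million dollars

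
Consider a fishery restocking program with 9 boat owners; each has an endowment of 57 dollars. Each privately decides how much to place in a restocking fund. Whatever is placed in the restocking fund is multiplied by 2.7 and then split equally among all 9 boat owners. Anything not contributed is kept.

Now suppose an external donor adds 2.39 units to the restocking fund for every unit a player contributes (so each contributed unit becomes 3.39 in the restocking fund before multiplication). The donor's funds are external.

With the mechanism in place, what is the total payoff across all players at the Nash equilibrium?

4695.49 dollars

The effective private return per unit is now 2.7 × 3.39 / 9 = 1.0170 > 1, so every player's dominant strategy flips to full contribution.
So the Nash equilibrium is full contribution by all 9; the group earns 2.7 × 3.39 × 513 = 4695.49.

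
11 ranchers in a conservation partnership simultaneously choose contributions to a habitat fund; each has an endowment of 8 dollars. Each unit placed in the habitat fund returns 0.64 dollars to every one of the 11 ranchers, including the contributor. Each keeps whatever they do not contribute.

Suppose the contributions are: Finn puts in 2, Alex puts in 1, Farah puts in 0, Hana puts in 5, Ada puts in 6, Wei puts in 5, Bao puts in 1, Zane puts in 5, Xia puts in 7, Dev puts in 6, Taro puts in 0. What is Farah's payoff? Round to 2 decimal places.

32.32 dollars

Total contributed: 2 + 1 + 0 + 5 + 6 + 5 + 1 + 5 + 7 + 6 + 0 = 38.
Each receives 0.64 × 38 = 24.32 from the habitat fund.
Farah keeps 8 − 0 = 8, so Farah's payoff is 8 + 24.32 = 32.32.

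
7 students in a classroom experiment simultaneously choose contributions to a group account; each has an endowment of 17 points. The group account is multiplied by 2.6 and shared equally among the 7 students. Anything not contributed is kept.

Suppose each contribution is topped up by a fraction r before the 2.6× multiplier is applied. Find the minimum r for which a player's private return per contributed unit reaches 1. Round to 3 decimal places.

1.692

With matching at rate r, one contributed unit becomes (1 + r) in the group account and returns 2.6 × (1 + r) / 7 to the contributor.
Setting this equal to 1: 1 + r = 7/2.6 = 2.6923.
So the minimum matching rate is r = 2.6923 − 1 = 1.692.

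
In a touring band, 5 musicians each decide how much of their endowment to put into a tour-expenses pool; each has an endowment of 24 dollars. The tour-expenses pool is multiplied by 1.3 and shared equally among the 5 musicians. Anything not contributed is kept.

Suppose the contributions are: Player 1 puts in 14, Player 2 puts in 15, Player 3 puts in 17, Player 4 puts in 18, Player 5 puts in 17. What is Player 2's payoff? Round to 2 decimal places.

30.06 dollars

Total contributed: 14 + 15 + 17 + 18 + 17 = 81.
Each receives 1.3 × 81 / 5 = 21.06 from the tour-expenses pool.
Player 2 keeps 24 − 15 = 9, so Player 2's payoff is 9 + 21.06 = 30.06.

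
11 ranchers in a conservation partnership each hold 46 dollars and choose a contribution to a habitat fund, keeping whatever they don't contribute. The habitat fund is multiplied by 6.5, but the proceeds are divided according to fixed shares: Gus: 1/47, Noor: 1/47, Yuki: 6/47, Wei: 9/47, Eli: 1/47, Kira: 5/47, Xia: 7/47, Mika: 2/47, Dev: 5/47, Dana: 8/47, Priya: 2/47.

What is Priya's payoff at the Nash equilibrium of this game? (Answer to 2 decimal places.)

71.45 dollars

A player with share s gets back 6.5·s per unit contributed, so full contribution is dominant for anyone with s > 1/6.5 = 0.1538 and zero contribution is dominant for anyone below.
The shares above 0.1538 belong to Wei and Dana, contributing 46 each; the remaining 9 contribute 0. Total contributed: 92.
Priya keeps 46 and receives 6.5 × 92 × 2/47 = 25.45 from the habitat fund, for a payoff of 71.45.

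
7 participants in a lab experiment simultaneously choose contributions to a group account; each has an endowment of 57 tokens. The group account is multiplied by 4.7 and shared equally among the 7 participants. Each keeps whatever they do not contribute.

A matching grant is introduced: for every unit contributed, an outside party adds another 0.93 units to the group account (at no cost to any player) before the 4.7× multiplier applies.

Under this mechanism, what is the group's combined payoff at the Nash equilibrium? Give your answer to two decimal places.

3619.33 tokens

The effective private return per unit is now 4.7 × 1.93 / 7 = 1.2959 > 1, so every player's dominant strategy flips to full contribution.
At the Nash equilibrium everyone contributes 57. Group total payoff = 4.7 × 1.93 × 399 = 3619.33.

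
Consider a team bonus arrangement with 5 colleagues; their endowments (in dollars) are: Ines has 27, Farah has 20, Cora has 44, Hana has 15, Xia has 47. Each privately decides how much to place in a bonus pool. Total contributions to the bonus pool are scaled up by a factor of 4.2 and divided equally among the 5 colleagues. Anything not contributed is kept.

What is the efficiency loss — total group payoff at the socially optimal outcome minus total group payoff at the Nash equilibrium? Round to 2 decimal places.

The private return per contributed unit is 4.2/5 = 0.8400 < 1 for every player regardless of endowment, so the Nash equilibrium is zero contribution and the group total is Σ E_j = 27 + 20 + 44 + 15 + 47 = 153.
Each contributed unit returns 4.200 to the group, so the social optimum is full contribution by everyone: group total = 4.200 × 153 = 642.60.
Efficiency loss = (4.200 − 1) × 153 = 489.60.

489.60 dollars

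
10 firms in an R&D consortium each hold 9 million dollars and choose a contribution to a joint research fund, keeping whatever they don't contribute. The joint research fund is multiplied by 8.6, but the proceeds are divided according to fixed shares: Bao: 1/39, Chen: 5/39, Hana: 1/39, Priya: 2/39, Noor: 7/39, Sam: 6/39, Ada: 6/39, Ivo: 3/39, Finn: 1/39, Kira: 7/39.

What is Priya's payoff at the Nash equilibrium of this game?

28.85 million dollars

A player with share s gets back 8.6·s per unit contributed, so full contribution is dominant for anyone with s > 1/8.6 = 0.1163 and zero contribution is dominant for anyone below.
Chen, Noor, Sam, Ada and Kira clear that bar, contributing 9 each; the remaining 5 contribute 0. Total contributed: 45.
Priya keeps 9 and receives 8.6 × 45 × 2/39 = 19.85 from the joint research fund, for a payoff of 28.85.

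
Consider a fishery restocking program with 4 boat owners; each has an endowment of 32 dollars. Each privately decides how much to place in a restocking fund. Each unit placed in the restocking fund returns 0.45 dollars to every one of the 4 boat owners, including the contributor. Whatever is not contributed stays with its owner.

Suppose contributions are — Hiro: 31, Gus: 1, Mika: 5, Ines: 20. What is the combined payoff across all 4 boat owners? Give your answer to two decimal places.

Total contributed: 31 + 1 + 5 + 20 = 57; total kept: 4 × 32 − 57 = 71.
The restocking fund pays out 0.45 × 4 × 57 = 102.60 in aggregate.
Group total = 71 + 102.60 = 173.60.

173.60 dollars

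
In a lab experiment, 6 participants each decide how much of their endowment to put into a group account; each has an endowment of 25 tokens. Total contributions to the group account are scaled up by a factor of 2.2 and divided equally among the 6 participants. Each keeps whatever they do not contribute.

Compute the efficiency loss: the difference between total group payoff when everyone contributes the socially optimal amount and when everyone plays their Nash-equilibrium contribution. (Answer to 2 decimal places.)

180.00 tokens

Each contributed unit returns 2.2/6 = 0.3667 to its contributor — below 1 — so contributing 0 is dominant for every player. At the Nash equilibrium everyone keeps their 25, and the group total is 6 × 25 = 150.
Each contributed unit returns 2.200 to the group as a whole (0.3667 to each of 6 players), which exceeds 1, so the social optimum is full contribution: group total = 2.200 × 150 = 330.00.
Efficiency loss = 330.00 − 150 = 180.00.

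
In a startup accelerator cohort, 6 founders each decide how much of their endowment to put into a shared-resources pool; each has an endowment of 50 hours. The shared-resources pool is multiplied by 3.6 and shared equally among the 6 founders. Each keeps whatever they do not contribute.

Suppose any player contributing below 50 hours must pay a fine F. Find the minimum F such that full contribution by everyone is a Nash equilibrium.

20.00 hours

Given the others contribute fully, the best deviation is to contribute 0 (any partial contribution still incurs the fine and gives up units whose private return 0.6000 is below 1).
Deviating from 50 to 0 saves 50 hours but forfeits the deviator's share of the drop in the shared-resources pool: 3.6/6 × 50 = 30.00.
So the deviation gain is 50 − 30.00 = 20.00, and the fine must be at least 20.00 hours to wipe it out.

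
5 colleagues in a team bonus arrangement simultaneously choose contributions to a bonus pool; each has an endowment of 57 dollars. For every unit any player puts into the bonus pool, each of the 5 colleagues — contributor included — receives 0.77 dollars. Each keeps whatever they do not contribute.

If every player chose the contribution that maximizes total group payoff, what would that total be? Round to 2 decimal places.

Each contributed unit returns 3.850 to the group as a whole (0.77 to each of 5 players), which exceeds 1, so the social optimum is full contribution: group total = 3.850 × 285 = 1097.25.

1097.25 dollars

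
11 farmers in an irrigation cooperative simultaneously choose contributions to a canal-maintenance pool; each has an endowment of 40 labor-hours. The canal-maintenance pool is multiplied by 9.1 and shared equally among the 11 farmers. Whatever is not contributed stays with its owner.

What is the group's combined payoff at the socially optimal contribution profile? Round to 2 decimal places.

Each contributed unit returns 9.100 to the group as a whole (0.8273 to each of 11 players), which exceeds 1, so the social optimum is full contribution: group total = 9.100 × 440 = 4004.00.

4004.00 labor-hours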